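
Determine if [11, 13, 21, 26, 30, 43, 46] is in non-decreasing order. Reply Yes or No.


Check consecutive pairs:
  11 <= 13? True
  13 <= 21? True
  21 <= 26? True
  26 <= 30? True
  30 <= 43? True
  43 <= 46? True
Every consecutive pair is in order, so the list is non-decreasing.
Final answer: Yes


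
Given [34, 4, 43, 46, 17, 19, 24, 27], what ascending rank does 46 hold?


Sort ascending: [4, 17, 19, 24, 27, 34, 43, 46]
Find 46 in the sorted list.
46 is at position 8 (1-indexed).
Final answer: 8


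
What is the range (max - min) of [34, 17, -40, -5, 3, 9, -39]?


Maximum value: 34
Minimum value: -40
Range = 34 - (-40) = 74
Final answer: 74


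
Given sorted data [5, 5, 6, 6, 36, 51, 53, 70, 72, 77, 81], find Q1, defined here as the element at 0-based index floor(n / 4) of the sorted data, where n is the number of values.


The list has n = 11 elements.
Q1 index = floor(11 / 4) = floor(2.75) = 2
Counting from index 0 in the sorted data, the element at index 2 is 6.
Final answer: 6


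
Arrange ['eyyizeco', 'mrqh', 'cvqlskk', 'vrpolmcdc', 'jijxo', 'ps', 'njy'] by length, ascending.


Compute lengths:
  'eyyizeco' has length 8
  'mrqh' has length 4
  'cvqlskk' has length 7
  'vrpolmcdc' has length 9
  'jijxo' has length 5
  'ps' has length 2
  'njy' has length 3
Lengths in increasing order: 2 < 3 < 4 < 5 < 7 < 8 < 9
Listing the words in that order gives the answer.
Final answer: ['ps', 'njy', 'mrqh', 'jijxo', 'cvqlskk', 'eyyizeco', 'vrpolmcdc']


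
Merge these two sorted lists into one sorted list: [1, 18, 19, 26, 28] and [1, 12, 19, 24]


List A: [1, 18, 19, 26, 28]
List B: [1, 12, 19, 24]
Repeatedly compare the front elements and take the smaller:
  1 vs 1 -> take 1
  18 vs 1 -> take 1
  18 vs 12 -> take 12
  18 vs 19 -> take 18
  19 vs 19 -> take 19
  26 vs 19 -> take 19
  26 vs 24 -> take 24
  B is exhausted; append the rest of A: [26, 28]
Final answer: [1, 1, 12, 18, 19, 19, 24, 26, 28]


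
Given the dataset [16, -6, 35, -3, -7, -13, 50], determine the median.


First, sort the list: [-13, -7, -6, -3, 16, 35, 50]
The list has 7 elements (odd count).
The middle index is 3 (0-based), and the element there is -3.
Final answer: -3


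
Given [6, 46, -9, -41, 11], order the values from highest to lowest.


Original list: [6, 46, -9, -41, 11]
Repeatedly take the largest remaining element:
  Remaining [6, 46, -9, -41, 11] -> largest is 46
  Remaining [6, -9, -41, 11] -> largest is 11
  Remaining [6, -9, -41] -> largest is 6
  Remaining [-9, -41] -> largest is -9
  Remaining [-41] -> largest is -41
Collecting the picks in order gives the descending list.
Final answer: [46, 11, 6, -9, -41]


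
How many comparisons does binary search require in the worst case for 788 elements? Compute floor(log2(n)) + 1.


Binary search halves the search space each step.
Maximum comparisons = floor(log2(788)) + 1
log2(788) = 9.6221
floor(log2(788)) = 9, so 9 + 1 = 10
Final answer: 10


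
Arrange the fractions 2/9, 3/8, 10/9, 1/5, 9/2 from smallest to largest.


Convert to decimal for comparison:
  2/9 = 0.2222
  3/8 = 0.375
  10/9 = 1.1111
  1/5 = 0.2
  9/2 = 4.5
Decimals in increasing order: 0.2 < 0.2222 < 0.375 < 1.1111 < 4.5
Writing each back as its fraction gives the sorted order.
Final answer: 1/5, 2/9, 3/8, 10/9, 9/2


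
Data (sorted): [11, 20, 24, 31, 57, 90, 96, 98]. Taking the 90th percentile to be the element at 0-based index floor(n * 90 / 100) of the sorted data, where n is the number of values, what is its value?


The dataset has n = 8 elements.
Index = floor(8 * 90 / 100) = floor(720 / 100) = floor(7.2) = 7
Counting from index 0 in the sorted data, the element at index 7 is 98.
Final answer: 98


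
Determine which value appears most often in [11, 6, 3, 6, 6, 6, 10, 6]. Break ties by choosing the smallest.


Count the frequency of each value:
  3 appears 1 time(s)
  6 appears 5 time(s)
  10 appears 1 time(s)
  11 appears 1 time(s)
Maximum frequency is 5.
Only 6 reaches that frequency, so it is the mode.
Final answer: 6


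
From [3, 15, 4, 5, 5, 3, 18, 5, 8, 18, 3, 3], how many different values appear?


List all unique values:
Distinct values: [3, 4, 5, 8, 15, 18]
Count = 6
Final answer: 6


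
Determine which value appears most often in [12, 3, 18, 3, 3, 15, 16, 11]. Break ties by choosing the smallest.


Count the frequency of each value:
  3 appears 3 time(s)
  11 appears 1 time(s)
  12 appears 1 time(s)
  15 appears 1 time(s)
  16 appears 1 time(s)
  18 appears 1 time(s)
Maximum frequency is 3.
Only 3 reaches that frequency, so it is the mode.
Final answer: 3


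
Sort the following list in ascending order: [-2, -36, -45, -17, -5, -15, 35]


Original list: [-2, -36, -45, -17, -5, -15, 35]
Repeatedly take the smallest remaining element:
  Remaining [-2, -36, -45, -17, -5, -15, 35] -> smallest is -45
  Remaining [-2, -36, -17, -5, -15, 35] -> smallest is -36
  Remaining [-2, -17, -5, -15, 35] -> smallest is -17
  Remaining [-2, -5, -15, 35] -> smallest is -15
  Remaining [-2, -5, 35] -> smallest is -5
  Remaining [-2, 35] -> smallest is -2
  Remaining [35] -> smallest is 35
Collecting the picks in order gives the sorted list.
Final answer: [-45, -36, -17, -15, -5, -2, 35]


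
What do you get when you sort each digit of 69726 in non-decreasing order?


The number 69726 has digits: 6, 9, 7, 2, 6
Sorted: 2, 6, 6, 7, 9
Joining the sorted digits gives the result.
Final answer: 26679


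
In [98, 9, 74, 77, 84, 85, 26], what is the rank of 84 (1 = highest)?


Sort descending: [98, 85, 84, 77, 74, 26, 9]
Find 84 in the sorted list.
84 is at position 3.
Final answer: 3


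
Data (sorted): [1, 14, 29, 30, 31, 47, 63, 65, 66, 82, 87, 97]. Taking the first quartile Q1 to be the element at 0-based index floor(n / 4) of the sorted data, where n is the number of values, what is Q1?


The list has n = 12 elements.
Q1 index = floor(12 / 4) = floor(3) = 3
Counting from index 0 in the sorted data, the element at index 3 is 30.
Final answer: 30


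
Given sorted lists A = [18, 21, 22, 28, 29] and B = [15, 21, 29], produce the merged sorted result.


List A: [18, 21, 22, 28, 29]
List B: [15, 21, 29]
Repeatedly compare the front elements and take the smaller:
  18 vs 15 -> take 15
  18 vs 21 -> take 18
  21 vs 21 -> take 21
  22 vs 21 -> take 21
  22 vs 29 -> take 22
  28 vs 29 -> take 28
  29 vs 29 -> take 29
  A is exhausted; append the rest of B: [29]
Final answer: [15, 18, 21, 21, 22, 28, 29, 29]


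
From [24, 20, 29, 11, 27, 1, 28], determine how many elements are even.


Check each element:
  24 is even
  20 is even
  29 is odd
  11 is odd
  27 is odd
  1 is odd
  28 is even
Evens: [24, 20, 28]
Count of evens = 3
Final answer: 3


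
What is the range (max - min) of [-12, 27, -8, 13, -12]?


Maximum value: 27
Minimum value: -12
Range = 27 - (-12) = 39
Final answer: 39


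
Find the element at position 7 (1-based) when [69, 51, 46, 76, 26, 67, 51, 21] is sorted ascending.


Sort ascending: [21, 26, 46, 51, 51, 67, 69, 76]
The 7th element (1-indexed) is at index 6.
Value = 69
Final answer: 69


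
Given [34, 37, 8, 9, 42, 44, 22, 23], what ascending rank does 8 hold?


Sort ascending: [8, 9, 22, 23, 34, 37, 42, 44]
Find 8 in the sorted list.
8 is at position 1 (1-indexed).
Final answer: 1


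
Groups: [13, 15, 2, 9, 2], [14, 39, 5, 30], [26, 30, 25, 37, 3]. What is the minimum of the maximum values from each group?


Find max of each group:
  Group 1: [13, 15, 2, 9, 2] -> max = 15
  Group 2: [14, 39, 5, 30] -> max = 39
  Group 3: [26, 30, 25, 37, 3] -> max = 37
Maxes: [15, 39, 37]
Minimum of maxes = 15
Final answer: 15


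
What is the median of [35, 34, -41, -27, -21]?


First, sort the list: [-41, -27, -21, 34, 35]
The list has 5 elements (odd count).
The middle index is 2 (0-based), and the element there is -21.
Final answer: -21


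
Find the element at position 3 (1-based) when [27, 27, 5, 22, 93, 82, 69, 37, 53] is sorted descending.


Sort descending: [93, 82, 69, 53, 37, 27, 27, 22, 5]
The 3rd element (1-indexed) is at index 2.
Value = 69
Final answer: 69


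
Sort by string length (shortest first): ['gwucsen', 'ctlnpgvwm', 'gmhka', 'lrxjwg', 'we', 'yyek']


Compute lengths:
  'gwucsen' has length 7
  'ctlnpgvwm' has length 9
  'gmhka' has length 5
  'lrxjwg' has length 6
  'we' has length 2
  'yyek' has length 4
Lengths in increasing order: 2 < 4 < 5 < 6 < 7 < 9
Listing the words in that order gives the answer.
Final answer: ['we', 'yyek', 'gmhka', 'lrxjwg', 'gwucsen', 'ctlnpgvwm']


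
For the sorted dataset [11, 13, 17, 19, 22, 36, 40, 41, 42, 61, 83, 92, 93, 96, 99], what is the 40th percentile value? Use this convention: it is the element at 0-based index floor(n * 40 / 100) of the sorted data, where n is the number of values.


The dataset has n = 15 elements.
Index = floor(15 * 40 / 100) = floor(600 / 100) = floor(6) = 6
Counting from index 0 in the sorted data, the element at index 6 is 40.
Final answer: 40


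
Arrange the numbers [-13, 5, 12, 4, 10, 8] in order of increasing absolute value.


Compute absolute values:
  |-13| = 13
  |5| = 5
  |12| = 12
  |4| = 4
  |10| = 10
  |8| = 8
Absolute values in increasing order: 4 < 5 < 8 < 10 < 12 < 13
Listing the original numbers in that order gives the answer.
Final answer: [4, 5, 8, 10, 12, -13]


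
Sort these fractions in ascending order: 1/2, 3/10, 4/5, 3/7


Convert to decimal for comparison:
  1/2 = 0.5
  3/10 = 0.3
  4/5 = 0.8
  3/7 = 0.4286
Decimals in increasing order: 0.3 < 0.4286 < 0.5 < 0.8
Writing each back as its fraction gives the sorted order.
Final answer: 3/10, 3/7, 1/2, 4/5


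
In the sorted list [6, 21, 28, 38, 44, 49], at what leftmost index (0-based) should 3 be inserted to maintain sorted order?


List is sorted: [6, 21, 28, 38, 44, 49]
We need the leftmost position where 3 can be inserted, i.e. the first index whose element is >= 3 (or the end of the list if none is).
Binary search with low=0, high=6 (0-based indices):
  low=0, high=6, mid=3: a[3]=38 >= 3, so high = 3
  low=0, high=3, mid=1: a[1]=21 >= 3, so high = 1
  low=0, high=1, mid=0: a[0]=6 >= 3, so high = 0
Now low = high = 0, so the insertion index is 0.
Final answer: 0


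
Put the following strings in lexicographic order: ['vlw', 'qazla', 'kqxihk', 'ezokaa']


Compare strings character by character (the first differing letter decides):
  'ezokaa' < 'kqxihk' since 'e' < 'k' at position 1
  'kqxihk' < 'qazla' since 'k' < 'q' at position 1
  'qazla' < 'vlw' since 'q' < 'v' at position 1
Chaining these comparisons gives the alphabetical order.
Final answer: ['ezokaa', 'kqxihk', 'qazla', 'vlw']


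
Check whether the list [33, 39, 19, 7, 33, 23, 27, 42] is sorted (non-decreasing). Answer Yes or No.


Check consecutive pairs:
  33 <= 39? True
  39 <= 19? False
  19 <= 7? False
  7 <= 33? True
  33 <= 23? False
  23 <= 27? True
  27 <= 42? True
3 consecutive pair(s) are out of order, so the list is not sorted.
Final answer: No


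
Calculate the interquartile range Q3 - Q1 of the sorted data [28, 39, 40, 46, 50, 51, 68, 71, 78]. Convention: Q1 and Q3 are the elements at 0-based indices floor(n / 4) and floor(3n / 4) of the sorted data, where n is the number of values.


The data has n = 9 elements.
Q1 index = floor(9 / 4) = floor(2.25) = 2; Q3 index = floor(3 * 9 / 4) = floor(6.75) = 6
Q1 = element at index 2 = 40
Q3 = element at index 6 = 68
IQR = 68 - 40 = 28
Final answer: 28


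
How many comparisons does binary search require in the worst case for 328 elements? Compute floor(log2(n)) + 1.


Binary search halves the search space each step.
Maximum comparisons = floor(log2(328)) + 1
log2(328) = 8.3576
floor(log2(328)) = 8, so 8 + 1 = 9
Final answer: 9


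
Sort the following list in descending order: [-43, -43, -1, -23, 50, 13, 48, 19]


Original list: [-43, -43, -1, -23, 50, 13, 48, 19]
Repeatedly take the largest remaining element:
  Remaining [-43, -43, -1, -23, 50, 13, 48, 19] -> largest is 50
  Remaining [-43, -43, -1, -23, 13, 48, 19] -> largest is 48
  Remaining [-43, -43, -1, -23, 13, 19] -> largest is 19
  Remaining [-43, -43, -1, -23, 13] -> largest is 13
  Remaining [-43, -43, -1, -23] -> largest is -1
  Remaining [-43, -43, -23] -> largest is -23
  Remaining [-43, -43] -> largest is -43
  Remaining [-43] -> largest is -43
Collecting the picks in order gives the descending list.
Final answer: [50, 48, 19, 13, -1, -23, -43, -43]


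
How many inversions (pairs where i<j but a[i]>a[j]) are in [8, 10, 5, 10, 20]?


For each element, count the later elements that are smaller than it:
  8 (index 0): smaller elements after it = [5] -> 1
  10 (index 1): smaller elements after it = [5] -> 1
  5 (index 2): smaller elements after it = [] -> 0
  10 (index 3): smaller elements after it = [] -> 0
Total inversions = 1 + 1 + 0 + 0 = 2
Final answer: 2


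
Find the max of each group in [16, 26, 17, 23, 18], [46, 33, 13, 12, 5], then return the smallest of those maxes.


Find max of each group:
  Group 1: [16, 26, 17, 23, 18] -> max = 26
  Group 2: [46, 33, 13, 12, 5] -> max = 46
Maxes: [26, 46]
Minimum of maxes = 26
Final answer: 26


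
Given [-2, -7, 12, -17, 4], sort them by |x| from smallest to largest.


Compute absolute values:
  |-2| = 2
  |-7| = 7
  |12| = 12
  |-17| = 17
  |4| = 4
Absolute values in increasing order: 2 < 4 < 7 < 12 < 17
Listing the original numbers in that order gives the answer.
Final answer: [-2, 4, -7, 12, -17]


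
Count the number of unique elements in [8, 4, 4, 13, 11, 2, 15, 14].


List all unique values:
Distinct values: [2, 4, 8, 11, 13, 14, 15]
Count = 7
Final answer: 7


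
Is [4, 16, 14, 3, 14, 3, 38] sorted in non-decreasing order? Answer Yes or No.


Check consecutive pairs:
  4 <= 16? True
  16 <= 14? False
  14 <= 3? False
  3 <= 14? True
  14 <= 3? False
  3 <= 38? True
3 consecutive pair(s) are out of order, so the list is not sorted.
Final answer: No


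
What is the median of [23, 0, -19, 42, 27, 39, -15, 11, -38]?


First, sort the list: [-38, -19, -15, 0, 11, 23, 27, 39, 42]
The list has 9 elements (odd count).
The middle index is 4 (0-based), and the element there is 11.
Final answer: 11


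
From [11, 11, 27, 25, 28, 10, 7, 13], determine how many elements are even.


Check each element:
  11 is odd
  11 is odd
  27 is odd
  25 is odd
  28 is even
  10 is even
  7 is odd
  13 is odd
Evens: [28, 10]
Count of evens = 2
Final answer: 2


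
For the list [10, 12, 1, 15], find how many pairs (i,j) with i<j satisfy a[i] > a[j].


For each element, count the later elements that are smaller than it:
  10 (index 0): smaller elements after it = [1] -> 1
  12 (index 1): smaller elements after it = [1] -> 1
  1 (index 2): smaller elements after it = [] -> 0
Total inversions = 1 + 1 + 0 = 2
Final answer: 2


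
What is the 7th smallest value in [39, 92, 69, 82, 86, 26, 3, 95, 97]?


Sort ascending: [3, 26, 39, 69, 82, 86, 92, 95, 97]
The 7th element (1-indexed) is at index 6.
Value = 92
Final answer: 92


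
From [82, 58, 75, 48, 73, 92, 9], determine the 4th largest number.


Sort descending: [92, 82, 75, 73, 58, 48, 9]
The 4th element (1-indexed) is at index 3.
Value = 73
Final answer: 73


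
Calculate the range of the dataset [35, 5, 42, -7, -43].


Maximum value: 42
Minimum value: -43
Range = 42 - (-43) = 85
Final answer: 85


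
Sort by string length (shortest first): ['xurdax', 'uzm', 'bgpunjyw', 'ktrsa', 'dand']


Compute lengths:
  'xurdax' has length 6
  'uzm' has length 3
  'bgpunjyw' has length 8
  'ktrsa' has length 5
  'dand' has length 4
Lengths in increasing order: 3 < 4 < 5 < 6 < 8
Listing the words in that order gives the answer.
Final answer: ['uzm', 'dand', 'ktrsa', 'xurdax', 'bgpunjyw']


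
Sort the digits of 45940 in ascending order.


The number 45940 has digits: 4, 5, 9, 4, 0
Sorted: 0, 4, 4, 5, 9
Joining the sorted digits gives the result.
Final answer: 04459


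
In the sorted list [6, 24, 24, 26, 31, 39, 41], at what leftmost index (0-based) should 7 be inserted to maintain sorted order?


List is sorted: [6, 24, 24, 26, 31, 39, 41]
We need the leftmost position where 7 can be inserted, i.e. the first index whose element is >= 7 (or the end of the list if none is).
Binary search with low=0, high=7 (0-based indices):
  low=0, high=7, mid=3: a[3]=26 >= 7, so high = 3
  low=0, high=3, mid=1: a[1]=24 >= 7, so high = 1
  low=0, high=1, mid=0: a[0]=6 < 7, so low = 1
Now low = high = 1, so the insertion index is 1.
Final answer: 1


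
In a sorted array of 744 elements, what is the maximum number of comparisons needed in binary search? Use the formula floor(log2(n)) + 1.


Binary search halves the search space each step.
Maximum comparisons = floor(log2(744)) + 1
log2(744) = 9.5392
floor(log2(744)) = 9, so 9 + 1 = 10
Final answer: 10


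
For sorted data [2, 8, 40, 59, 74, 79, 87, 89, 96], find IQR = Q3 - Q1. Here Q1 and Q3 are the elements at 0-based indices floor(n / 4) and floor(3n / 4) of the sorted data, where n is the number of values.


The data has n = 9 elements.
Q1 index = floor(9 / 4) = floor(2.25) = 2; Q3 index = floor(3 * 9 / 4) = floor(6.75) = 6
Q1 = element at index 2 = 40
Q3 = element at index 6 = 87
IQR = 87 - 40 = 47
Final answer: 47


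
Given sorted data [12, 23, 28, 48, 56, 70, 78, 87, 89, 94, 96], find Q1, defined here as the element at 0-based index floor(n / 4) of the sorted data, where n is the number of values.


The list has n = 11 elements.
Q1 index = floor(11 / 4) = floor(2.75) = 2
Counting from index 0 in the sorted data, the element at index 2 is 28.
Final answer: 28


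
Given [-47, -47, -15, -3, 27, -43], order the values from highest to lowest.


Original list: [-47, -47, -15, -3, 27, -43]
Repeatedly take the largest remaining element:
  Remaining [-47, -47, -15, -3, 27, -43] -> largest is 27
  Remaining [-47, -47, -15, -3, -43] -> largest is -3
  Remaining [-47, -47, -15, -43] -> largest is -15
  Remaining [-47, -47, -43] -> largest is -43
  Remaining [-47, -47] -> largest is -47
  Remaining [-47] -> largest is -47
Collecting the picks in order gives the descending list.
Final answer: [27, -3, -15, -43, -47, -47]


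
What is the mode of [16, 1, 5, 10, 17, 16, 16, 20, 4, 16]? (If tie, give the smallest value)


Count the frequency of each value:
  1 appears 1 time(s)
  4 appears 1 time(s)
  5 appears 1 time(s)
  10 appears 1 time(s)
  16 appears 4 time(s)
  17 appears 1 time(s)
  20 appears 1 time(s)
Maximum frequency is 4.
Only 16 reaches that frequency, so it is the mode.
Final answer: 16


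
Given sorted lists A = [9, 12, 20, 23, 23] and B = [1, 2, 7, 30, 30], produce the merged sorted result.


List A: [9, 12, 20, 23, 23]
List B: [1, 2, 7, 30, 30]
Repeatedly compare the front elements and take the smaller:
  9 vs 1 -> take 1
  9 vs 2 -> take 2
  9 vs 7 -> take 7
  9 vs 30 -> take 9
  12 vs 30 -> take 12
  20 vs 30 -> take 20
  23 vs 30 -> take 23
  23 vs 30 -> take 23
  A is exhausted; append the rest of B: [30, 30]
Final answer: [1, 2, 7, 9, 12, 20, 23, 23, 30, 30]


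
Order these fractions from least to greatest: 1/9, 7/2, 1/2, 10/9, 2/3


Convert to decimal for comparison:
  1/9 = 0.1111
  7/2 = 3.5
  1/2 = 0.5
  10/9 = 1.1111
  2/3 = 0.6667
Decimals in increasing order: 0.1111 < 0.5 < 0.6667 < 1.1111 < 3.5
Writing each back as its fraction gives the sorted order.
Final answer: 1/9, 1/2, 2/3, 10/9, 7/2


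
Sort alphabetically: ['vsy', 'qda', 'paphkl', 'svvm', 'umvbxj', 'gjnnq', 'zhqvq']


Compare strings character by character (the first differing letter decides):
  'gjnnq' < 'paphkl' since 'g' < 'p' at position 1
  'paphkl' < 'qda' since 'p' < 'q' at position 1
  'qda' < 'svvm' since 'q' < 's' at position 1
  'svvm' < 'umvbxj' since 's' < 'u' at position 1
  'umvbxj' < 'vsy' since 'u' < 'v' at position 1
  'vsy' < 'zhqvq' since 'v' < 'z' at position 1
Chaining these comparisons gives the alphabetical order.
Final answer: ['gjnnq', 'paphkl', 'qda', 'svvm', 'umvbxj', 'vsy', 'zhqvq']


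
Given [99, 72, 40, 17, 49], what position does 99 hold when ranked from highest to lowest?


Sort descending: [99, 72, 49, 40, 17]
Find 99 in the sorted list.
99 is at position 1.
Final answer: 1


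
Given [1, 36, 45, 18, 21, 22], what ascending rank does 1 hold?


Sort ascending: [1, 18, 21, 22, 36, 45]
Find 1 in the sorted list.
1 is at position 1 (1-indexed).
Final answer: 1


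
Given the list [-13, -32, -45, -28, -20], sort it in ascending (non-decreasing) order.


Original list: [-13, -32, -45, -28, -20]
Repeatedly take the smallest remaining element:
  Remaining [-13, -32, -45, -28, -20] -> smallest is -45
  Remaining [-13, -32, -28, -20] -> smallest is -32
  Remaining [-13, -28, -20] -> smallest is -28
  Remaining [-13, -20] -> smallest is -20
  Remaining [-13] -> smallest is -13
Collecting the picks in order gives the sorted list.
Final answer: [-45, -32, -28, -20, -13]


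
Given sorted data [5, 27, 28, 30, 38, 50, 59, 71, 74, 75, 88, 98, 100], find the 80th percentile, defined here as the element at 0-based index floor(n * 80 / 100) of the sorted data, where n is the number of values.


The dataset has n = 13 elements.
Index = floor(13 * 80 / 100) = floor(1040 / 100) = floor(10.4) = 10
Counting from index 0 in the sorted data, the element at index 10 is 88.
Final answer: 88


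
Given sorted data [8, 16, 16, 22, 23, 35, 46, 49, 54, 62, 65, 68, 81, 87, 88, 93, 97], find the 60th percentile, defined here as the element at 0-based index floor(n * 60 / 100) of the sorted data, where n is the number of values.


The dataset has n = 17 elements.
Index = floor(17 * 60 / 100) = floor(1020 / 100) = floor(10.2) = 10
Counting from index 0 in the sorted data, the element at index 10 is 65.
Final answer: 65


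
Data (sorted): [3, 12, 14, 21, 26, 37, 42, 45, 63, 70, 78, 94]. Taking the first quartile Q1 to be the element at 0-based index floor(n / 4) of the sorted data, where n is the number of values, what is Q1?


The list has n = 12 elements.
Q1 index = floor(12 / 4) = floor(3) = 3
Counting from index 0 in the sorted data, the element at index 3 is 21.
Final answer: 21


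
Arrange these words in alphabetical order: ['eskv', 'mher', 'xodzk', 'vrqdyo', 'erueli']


Compare strings character by character (the first differing letter decides):
  'erueli' < 'eskv' since 'r' < 's' at position 2
  'eskv' < 'mher' since 'e' < 'm' at position 1
  'mher' < 'vrqdyo' since 'm' < 'v' at position 1
  'vrqdyo' < 'xodzk' since 'v' < 'x' at position 1
Chaining these comparisons gives the alphabetical order.
Final answer: ['erueli', 'eskv', 'mher', 'vrqdyo', 'xodzk']


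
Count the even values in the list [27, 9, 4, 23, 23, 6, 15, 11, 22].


Check each element:
  27 is odd
  9 is odd
  4 is even
  23 is odd
  23 is odd
  6 is even
  15 is odd
  11 is odd
  22 is even
Evens: [4, 6, 22]
Count of evens = 3
Final answer: 3


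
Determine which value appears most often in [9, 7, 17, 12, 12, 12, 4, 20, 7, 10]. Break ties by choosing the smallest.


Count the frequency of each value:
  4 appears 1 time(s)
  7 appears 2 time(s)
  9 appears 1 time(s)
  10 appears 1 time(s)
  12 appears 3 time(s)
  17 appears 1 time(s)
  20 appears 1 time(s)
Maximum frequency is 3.
Only 12 reaches that frequency, so it is the mode.
Final answer: 12


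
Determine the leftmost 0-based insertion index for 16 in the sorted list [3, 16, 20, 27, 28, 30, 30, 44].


List is sorted: [3, 16, 20, 27, 28, 30, 30, 44]
We need the leftmost position where 16 can be inserted, i.e. the first index whose element is >= 16 (or the end of the list if none is).
Binary search with low=0, high=8 (0-based indices):
  low=0, high=8, mid=4: a[4]=28 >= 16, so high = 4
  low=0, high=4, mid=2: a[2]=20 >= 16, so high = 2
  low=0, high=2, mid=1: a[1]=16 >= 16, so high = 1
  low=0, high=1, mid=0: a[0]=3 < 16, so low = 1
Now low = high = 1, so the insertion index is 1.
Final answer: 1


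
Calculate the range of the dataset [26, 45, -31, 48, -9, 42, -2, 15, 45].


Maximum value: 48
Minimum value: -31
Range = 48 - (-31) = 79
Final answer: 79


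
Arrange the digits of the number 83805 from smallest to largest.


The number 83805 has digits: 8, 3, 8, 0, 5
Sorted: 0, 3, 5, 8, 8
Joining the sorted digits gives the result.
Final answer: 03588


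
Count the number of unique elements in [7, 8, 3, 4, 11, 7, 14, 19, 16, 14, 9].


List all unique values:
Distinct values: [3, 4, 7, 8, 9, 11, 14, 16, 19]
Count = 9
Final answer: 9


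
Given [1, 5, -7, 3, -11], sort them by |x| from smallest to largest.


Compute absolute values:
  |1| = 1
  |5| = 5
  |-7| = 7
  |3| = 3
  |-11| = 11
Absolute values in increasing order: 1 < 3 < 5 < 7 < 11
Listing the original numbers in that order gives the answer.
Final answer: [1, 3, 5, -7, -11]


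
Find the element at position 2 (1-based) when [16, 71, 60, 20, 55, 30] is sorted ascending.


Sort ascending: [16, 20, 30, 55, 60, 71]
The 2nd element (1-indexed) is at index 1.
Value = 20
Final answer: 20


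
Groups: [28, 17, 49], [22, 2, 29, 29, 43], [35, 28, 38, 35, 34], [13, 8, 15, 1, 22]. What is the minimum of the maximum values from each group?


Find max of each group:
  Group 1: [28, 17, 49] -> max = 49
  Group 2: [22, 2, 29, 29, 43] -> max = 43
  Group 3: [35, 28, 38, 35, 34] -> max = 38
  Group 4: [13, 8, 15, 1, 22] -> max = 22
Maxes: [49, 43, 38, 22]
Minimum of maxes = 22
Final answer: 22


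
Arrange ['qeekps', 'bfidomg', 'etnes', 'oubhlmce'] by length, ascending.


Compute lengths:
  'qeekps' has length 6
  'bfidomg' has length 7
  'etnes' has length 5
  'oubhlmce' has length 8
Lengths in increasing order: 5 < 6 < 7 < 8
Listing the words in that order gives the answer.
Final answer: ['etnes', 'qeekps', 'bfidomg', 'oubhlmce']


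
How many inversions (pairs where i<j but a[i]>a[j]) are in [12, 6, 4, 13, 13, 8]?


For each element, count the later elements that are smaller than it:
  12 (index 0): smaller elements after it = [6, 4, 8] -> 3
  6 (index 1): smaller elements after it = [4] -> 1
  4 (index 2): smaller elements after it = [] -> 0
  13 (index 3): smaller elements after it = [8] -> 1
  13 (index 4): smaller elements after it = [8] -> 1
Total inversions = 3 + 1 + 0 + 1 + 1 = 6
Final answer: 6


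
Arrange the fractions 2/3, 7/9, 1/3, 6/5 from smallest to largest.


Convert to decimal for comparison:
  2/3 = 0.6667
  7/9 = 0.7778
  1/3 = 0.3333
  6/5 = 1.2
Decimals in increasing order: 0.3333 < 0.6667 < 0.7778 < 1.2
Writing each back as its fraction gives the sorted order.
Final answer: 1/3, 2/3, 7/9, 6/5


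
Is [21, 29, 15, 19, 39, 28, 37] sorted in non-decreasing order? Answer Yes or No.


Check consecutive pairs:
  21 <= 29? True
  29 <= 15? False
  15 <= 19? True
  19 <= 39? True
  39 <= 28? False
  28 <= 37? True
2 consecutive pair(s) are out of order, so the list is not sorted.
Final answer: No


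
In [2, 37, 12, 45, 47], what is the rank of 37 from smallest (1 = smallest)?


Sort ascending: [2, 12, 37, 45, 47]
Find 37 in the sorted list.
37 is at position 3 (1-indexed).
Final answer: 3


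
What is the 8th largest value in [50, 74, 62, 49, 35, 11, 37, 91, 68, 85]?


Sort descending: [91, 85, 74, 68, 62, 50, 49, 37, 35, 11]
The 8th element (1-indexed) is at index 7.
Value = 37
Final answer: 37


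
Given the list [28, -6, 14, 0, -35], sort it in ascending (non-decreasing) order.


Original list: [28, -6, 14, 0, -35]
Repeatedly take the smallest remaining element:
  Remaining [28, -6, 14, 0, -35] -> smallest is -35
  Remaining [28, -6, 14, 0] -> smallest is -6
  Remaining [28, 14, 0] -> smallest is 0
  Remaining [28, 14] -> smallest is 14
  Remaining [28] -> smallest is 28
Collecting the picks in order gives the sorted list.
Final answer: [-35, -6, 0, 14, 28]


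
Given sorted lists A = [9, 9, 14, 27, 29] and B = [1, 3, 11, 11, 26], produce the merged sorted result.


List A: [9, 9, 14, 27, 29]
List B: [1, 3, 11, 11, 26]
Repeatedly compare the front elements and take the smaller:
  9 vs 1 -> take 1
  9 vs 3 -> take 3
  9 vs 11 -> take 9
  9 vs 11 -> take 9
  14 vs 11 -> take 11
  14 vs 11 -> take 11
  14 vs 26 -> take 14
  27 vs 26 -> take 26
  B is exhausted; append the rest of A: [27, 29]
Final answer: [1, 3, 9, 9, 11, 11, 14, 26, 27, 29]


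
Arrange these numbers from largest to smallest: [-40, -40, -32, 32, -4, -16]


Original list: [-40, -40, -32, 32, -4, -16]
Repeatedly take the largest remaining element:
  Remaining [-40, -40, -32, 32, -4, -16] -> largest is 32
  Remaining [-40, -40, -32, -4, -16] -> largest is -4
  Remaining [-40, -40, -32, -16] -> largest is -16
  Remaining [-40, -40, -32] -> largest is -32
  Remaining [-40, -40] -> largest is -40
  Remaining [-40] -> largest is -40
Collecting the picks in order gives the descending list.
Final answer: [32, -4, -16, -32, -40, -40]


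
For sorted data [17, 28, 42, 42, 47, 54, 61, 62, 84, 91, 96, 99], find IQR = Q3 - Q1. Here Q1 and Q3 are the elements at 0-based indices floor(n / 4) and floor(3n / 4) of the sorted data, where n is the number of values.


The data has n = 12 elements.
Q1 index = floor(12 / 4) = floor(3) = 3; Q3 index = floor(3 * 12 / 4) = floor(9) = 9
Q1 = element at index 3 = 42
Q3 = element at index 9 = 91
IQR = 91 - 42 = 49
Final answer: 49


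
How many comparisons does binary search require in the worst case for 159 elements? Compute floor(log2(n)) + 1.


Binary search halves the search space each step.
Maximum comparisons = floor(log2(159)) + 1
log2(159) = 7.3129
floor(log2(159)) = 7, so 7 + 1 = 8
Final answer: 8


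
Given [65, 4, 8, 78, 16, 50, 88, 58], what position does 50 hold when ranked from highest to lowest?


Sort descending: [88, 78, 65, 58, 50, 16, 8, 4]
Find 50 in the sorted list.
50 is at position 5.
Final answer: 5


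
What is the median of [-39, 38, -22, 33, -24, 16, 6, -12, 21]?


First, sort the list: [-39, -24, -22, -12, 6, 16, 21, 33, 38]
The list has 9 elements (odd count).
The middle index is 4 (0-based), and the element there is 6.
Final answer: 6


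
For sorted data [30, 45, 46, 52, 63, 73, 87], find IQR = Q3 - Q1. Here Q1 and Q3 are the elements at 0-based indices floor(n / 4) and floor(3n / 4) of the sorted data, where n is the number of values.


The data has n = 7 elements.
Q1 index = floor(7 / 4) = floor(1.75) = 1; Q3 index = floor(3 * 7 / 4) = floor(5.25) = 5
Q1 = element at index 1 = 45
Q3 = element at index 5 = 73
IQR = 73 - 45 = 28
Final answer: 28


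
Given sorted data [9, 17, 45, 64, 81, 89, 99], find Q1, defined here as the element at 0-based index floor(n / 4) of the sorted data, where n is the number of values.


The list has n = 7 elements.
Q1 index = floor(7 / 4) = floor(1.75) = 1
Counting from index 0 in the sorted data, the element at index 1 is 17.
Final answer: 17


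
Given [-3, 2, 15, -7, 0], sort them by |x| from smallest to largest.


Compute absolute values:
  |-3| = 3
  |2| = 2
  |15| = 15
  |-7| = 7
  |0| = 0
Absolute values in increasing order: 0 < 2 < 3 < 7 < 15
Listing the original numbers in that order gives the answer.
Final answer: [0, 2, -3, -7, 15]


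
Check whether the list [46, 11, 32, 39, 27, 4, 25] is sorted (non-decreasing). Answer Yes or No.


Check consecutive pairs:
  46 <= 11? False
  11 <= 32? True
  32 <= 39? True
  39 <= 27? False
  27 <= 4? False
  4 <= 25? True
3 consecutive pair(s) are out of order, so the list is not sorted.
Final answer: No


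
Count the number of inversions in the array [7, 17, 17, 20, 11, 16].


For each element, count the later elements that are smaller than it:
  7 (index 0): smaller elements after it = [] -> 0
  17 (index 1): smaller elements after it = [11, 16] -> 2
  17 (index 2): smaller elements after it = [11, 16] -> 2
  20 (index 3): smaller elements after it = [11, 16] -> 2
  11 (index 4): smaller elements after it = [] -> 0
Total inversions = 0 + 2 + 2 + 2 + 0 = 6
Final answer: 6


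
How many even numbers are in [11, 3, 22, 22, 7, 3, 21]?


Check each element:
  11 is odd
  3 is odd
  22 is even
  22 is even
  7 is odd
  3 is odd
  21 is odd
Evens: [22, 22]
Count of evens = 2
Final answer: 2


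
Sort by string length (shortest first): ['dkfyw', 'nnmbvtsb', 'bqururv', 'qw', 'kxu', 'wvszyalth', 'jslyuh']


Compute lengths:
  'dkfyw' has length 5
  'nnmbvtsb' has length 8
  'bqururv' has length 7
  'qw' has length 2
  'kxu' has length 3
  'wvszyalth' has length 9
  'jslyuh' has length 6
Lengths in increasing order: 2 < 3 < 5 < 6 < 7 < 8 < 9
Listing the words in that order gives the answer.
Final answer: ['qw', 'kxu', 'dkfyw', 'jslyuh', 'bqururv', 'nnmbvtsb', 'wvszyalth']


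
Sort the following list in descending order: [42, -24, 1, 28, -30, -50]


Original list: [42, -24, 1, 28, -30, -50]
Repeatedly take the largest remaining element:
  Remaining [42, -24, 1, 28, -30, -50] -> largest is 42
  Remaining [-24, 1, 28, -30, -50] -> largest is 28
  Remaining [-24, 1, -30, -50] -> largest is 1
  Remaining [-24, -30, -50] -> largest is -24
  Remaining [-30, -50] -> largest is -30
  Remaining [-50] -> largest is -50
Collecting the picks in order gives the descending list.
Final answer: [42, 28, 1, -24, -30, -50]


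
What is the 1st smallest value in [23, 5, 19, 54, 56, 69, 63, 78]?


Sort ascending: [5, 19, 23, 54, 56, 63, 69, 78]
The 1st element (1-indexed) is at index 0.
Value = 5
Final answer: 5


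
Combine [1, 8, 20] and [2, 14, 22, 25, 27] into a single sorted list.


List A: [1, 8, 20]
List B: [2, 14, 22, 25, 27]
Repeatedly compare the front elements and take the smaller:
  1 vs 2 -> take 1
  8 vs 2 -> take 2
  8 vs 14 -> take 8
  20 vs 14 -> take 14
  20 vs 22 -> take 20
  A is exhausted; append the rest of B: [22, 25, 27]
Final answer: [1, 2, 8, 14, 20, 22, 25, 27]


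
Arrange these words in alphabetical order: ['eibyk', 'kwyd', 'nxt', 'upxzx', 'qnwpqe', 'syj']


Compare strings character by character (the first differing letter decides):
  'eibyk' < 'kwyd' since 'e' < 'k' at position 1
  'kwyd' < 'nxt' since 'k' < 'n' at position 1
  'nxt' < 'qnwpqe' since 'n' < 'q' at position 1
  'qnwpqe' < 'syj' since 'q' < 's' at position 1
  'syj' < 'upxzx' since 's' < 'u' at position 1
Chaining these comparisons gives the alphabetical order.
Final answer: ['eibyk', 'kwyd', 'nxt', 'qnwpqe', 'syj', 'upxzx']


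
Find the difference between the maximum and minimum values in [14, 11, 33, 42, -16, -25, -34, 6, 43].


Maximum value: 43
Minimum value: -34
Range = 43 - (-34) = 77
Final answer: 77


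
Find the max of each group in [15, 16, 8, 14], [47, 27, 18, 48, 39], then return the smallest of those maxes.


Find max of each group:
  Group 1: [15, 16, 8, 14] -> max = 16
  Group 2: [47, 27, 18, 48, 39] -> max = 48
Maxes: [16, 48]
Minimum of maxes = 16
Final answer: 16


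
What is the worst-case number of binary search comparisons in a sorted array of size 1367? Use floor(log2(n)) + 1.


Binary search halves the search space each step.
Maximum comparisons = floor(log2(1367)) + 1
log2(1367) = 10.4168
floor(log2(1367)) = 10, so 10 + 1 = 11
Final answer: 11


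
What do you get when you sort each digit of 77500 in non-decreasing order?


The number 77500 has digits: 7, 7, 5, 0, 0
Sorted: 0, 0, 5, 7, 7
Joining the sorted digits gives the result.
Final answer: 00577


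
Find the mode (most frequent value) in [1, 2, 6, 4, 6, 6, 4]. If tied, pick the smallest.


Count the frequency of each value:
  1 appears 1 time(s)
  2 appears 1 time(s)
  4 appears 2 time(s)
  6 appears 3 time(s)
Maximum frequency is 3.
Only 6 reaches that frequency, so it is the mode.
Final answer: 6


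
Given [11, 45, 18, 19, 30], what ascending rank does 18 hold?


Sort ascending: [11, 18, 19, 30, 45]
Find 18 in the sorted list.
18 is at position 2 (1-indexed).
Final answer: 2


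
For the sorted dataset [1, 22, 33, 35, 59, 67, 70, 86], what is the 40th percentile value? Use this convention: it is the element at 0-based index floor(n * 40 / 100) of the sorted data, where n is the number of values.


The dataset has n = 8 elements.
Index = floor(8 * 40 / 100) = floor(320 / 100) = floor(3.2) = 3
Counting from index 0 in the sorted data, the element at index 3 is 35.
Final answer: 35


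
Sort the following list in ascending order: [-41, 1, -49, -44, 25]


Original list: [-41, 1, -49, -44, 25]
Repeatedly take the smallest remaining element:
  Remaining [-41, 1, -49, -44, 25] -> smallest is -49
  Remaining [-41, 1, -44, 25] -> smallest is -44
  Remaining [-41, 1, 25] -> smallest is -41
  Remaining [1, 25] -> smallest is 1
  Remaining [25] -> smallest is 25
Collecting the picks in order gives the sorted list.
Final answer: [-49, -44, -41, 1, 25]


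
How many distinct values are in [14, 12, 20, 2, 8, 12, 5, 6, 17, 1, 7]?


List all unique values:
Distinct values: [1, 2, 5, 6, 7, 8, 12, 14, 17, 20]
Count = 10
Final answer: 10


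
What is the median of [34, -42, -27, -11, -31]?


First, sort the list: [-42, -31, -27, -11, 34]
The list has 5 elements (odd count).
The middle index is 2 (0-based), and the element there is -27.
Final answer: -27


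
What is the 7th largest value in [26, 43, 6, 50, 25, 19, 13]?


Sort descending: [50, 43, 26, 25, 19, 13, 6]
The 7th element (1-indexed) is at index 6.
Value = 6
Final answer: 6


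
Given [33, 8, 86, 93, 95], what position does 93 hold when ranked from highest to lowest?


Sort descending: [95, 93, 86, 33, 8]
Find 93 in the sorted list.
93 is at position 2.
Final answer: 2


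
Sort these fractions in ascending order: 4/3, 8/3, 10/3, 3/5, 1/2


Convert to decimal for comparison:
  4/3 = 1.3333
  8/3 = 2.6667
  10/3 = 3.3333
  3/5 = 0.6
  1/2 = 0.5
Decimals in increasing order: 0.5 < 0.6 < 1.3333 < 2.6667 < 3.3333
Writing each back as its fraction gives the sorted order.
Final answer: 1/2, 3/5, 4/3, 8/3, 10/3


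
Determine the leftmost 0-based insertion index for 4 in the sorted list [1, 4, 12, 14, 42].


List is sorted: [1, 4, 12, 14, 42]
We need the leftmost position where 4 can be inserted, i.e. the first index whose element is >= 4 (or the end of the list if none is).
Binary search with low=0, high=5 (0-based indices):
  low=0, high=5, mid=2: a[2]=12 >= 4, so high = 2
  low=0, high=2, mid=1: a[1]=4 >= 4, so high = 1
  low=0, high=1, mid=0: a[0]=1 < 4, so low = 1
Now low = high = 1, so the insertion index is 1.
Final answer: 1


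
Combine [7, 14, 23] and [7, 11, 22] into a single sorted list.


List A: [7, 14, 23]
List B: [7, 11, 22]
Repeatedly compare the front elements and take the smaller:
  7 vs 7 -> take 7
  14 vs 7 -> take 7
  14 vs 11 -> take 11
  14 vs 22 -> take 14
  23 vs 22 -> take 22
  B is exhausted; append the rest of A: [23]
Final answer: [7, 7, 11, 14, 22, 23]


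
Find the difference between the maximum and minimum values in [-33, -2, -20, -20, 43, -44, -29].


Maximum value: 43
Minimum value: -44
Range = 43 - (-44) = 87
Final answer: 87


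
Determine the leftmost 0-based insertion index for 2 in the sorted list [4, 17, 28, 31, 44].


List is sorted: [4, 17, 28, 31, 44]
We need the leftmost position where 2 can be inserted, i.e. the first index whose element is >= 2 (or the end of the list if none is).
Binary search with low=0, high=5 (0-based indices):
  low=0, high=5, mid=2: a[2]=28 >= 2, so high = 2
  low=0, high=2, mid=1: a[1]=17 >= 2, so high = 1
  low=0, high=1, mid=0: a[0]=4 >= 2, so high = 0
Now low = high = 0, so the insertion index is 0.
Final answer: 0


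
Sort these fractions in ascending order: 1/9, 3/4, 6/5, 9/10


Convert to decimal for comparison:
  1/9 = 0.1111
  3/4 = 0.75
  6/5 = 1.2
  9/10 = 0.9
Decimals in increasing order: 0.1111 < 0.75 < 0.9 < 1.2
Writing each back as its fraction gives the sorted order.
Final answer: 1/9, 3/4, 9/10, 6/5


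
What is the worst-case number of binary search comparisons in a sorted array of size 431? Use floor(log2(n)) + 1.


Binary search halves the search space each step.
Maximum comparisons = floor(log2(431)) + 1
log2(431) = 8.7515
floor(log2(431)) = 8, so 8 + 1 = 9
Final answer: 9
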